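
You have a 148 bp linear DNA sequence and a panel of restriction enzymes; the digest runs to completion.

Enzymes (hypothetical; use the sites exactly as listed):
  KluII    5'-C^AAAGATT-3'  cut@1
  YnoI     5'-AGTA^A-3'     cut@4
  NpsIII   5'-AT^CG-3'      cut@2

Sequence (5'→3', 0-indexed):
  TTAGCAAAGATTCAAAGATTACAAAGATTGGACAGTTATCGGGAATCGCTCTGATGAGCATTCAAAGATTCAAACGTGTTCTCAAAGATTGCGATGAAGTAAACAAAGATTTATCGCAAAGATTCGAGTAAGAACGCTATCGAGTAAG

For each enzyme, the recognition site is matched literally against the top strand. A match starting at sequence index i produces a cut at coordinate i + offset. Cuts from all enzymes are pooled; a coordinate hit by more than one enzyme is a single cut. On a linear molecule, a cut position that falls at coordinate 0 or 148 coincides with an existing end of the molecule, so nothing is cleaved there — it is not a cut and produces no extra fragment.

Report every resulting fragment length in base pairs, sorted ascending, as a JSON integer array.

Site scan:
  KluII CAAAGATT/1: at [4, 12, 21, 62, 82, 103, 116] ⇒ [5, 13, 22, 63, 83, 104, 117]
  YnoI AGTAA/4: at [97, 126, 142] ⇒ [101, 130, 146]
  NpsIII ATCG/2: at [37, 44, 112, 138] ⇒ [39, 46, 114, 140]

Pooled cuts: [5, 13, 22, 39, 46, 63, 83, 101, 104, 114, 117, 130, 140, 146]

Fragment lengths:
  [0,5): 5 bp
  [5,13): 8 bp
  [13,22): 9 bp
  [22,39): 17 bp
  [39,46): 7 bp
  [46,63): 17 bp
  [63,83): 20 bp
  [83,101): 18 bp
  [101,104): 3 bp
  [104,114): 10 bp
  [114,117): 3 bp
  [117,130): 13 bp
  [130,140): 10 bp
  [140,146): 6 bp
  [146,148): 2 bp

[2,3,3,5,6,7,8,9,10,10,13,17,17,18,20]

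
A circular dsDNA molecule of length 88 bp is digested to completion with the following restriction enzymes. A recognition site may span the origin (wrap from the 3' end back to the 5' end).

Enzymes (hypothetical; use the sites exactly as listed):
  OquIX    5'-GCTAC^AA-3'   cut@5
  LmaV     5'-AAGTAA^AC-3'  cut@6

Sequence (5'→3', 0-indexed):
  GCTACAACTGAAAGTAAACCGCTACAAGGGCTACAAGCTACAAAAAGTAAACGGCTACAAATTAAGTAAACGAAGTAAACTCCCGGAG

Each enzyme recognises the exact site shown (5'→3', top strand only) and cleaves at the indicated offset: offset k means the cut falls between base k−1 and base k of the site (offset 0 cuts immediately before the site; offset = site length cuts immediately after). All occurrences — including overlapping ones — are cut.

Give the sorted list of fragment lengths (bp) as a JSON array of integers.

[7,8,8,9,9,9,11,12,15]

Site scan:
  OquIX (GCTACAA, off=5): starts [0, 20, 29, 36, 53] → cuts [5, 25, 34, 41, 58]
  LmaV (AAGTAAAC, off=6): starts [11, 44, 63, 72] → cuts [17, 50, 69, 78]

All cut coordinates (distinct, sorted): [5, 17, 25, 34, 41, 50, 58, 69, 78]

Fragments:
  5→17: 12 bp
  17→25: 8 bp
  25→34: 9 bp
  34→41: 7 bp
  41→50: 9 bp
  50→58: 8 bp
  58→69: 11 bp
  69→78: 9 bp
  78→5 (wrap): 88-78+5 = 15 bp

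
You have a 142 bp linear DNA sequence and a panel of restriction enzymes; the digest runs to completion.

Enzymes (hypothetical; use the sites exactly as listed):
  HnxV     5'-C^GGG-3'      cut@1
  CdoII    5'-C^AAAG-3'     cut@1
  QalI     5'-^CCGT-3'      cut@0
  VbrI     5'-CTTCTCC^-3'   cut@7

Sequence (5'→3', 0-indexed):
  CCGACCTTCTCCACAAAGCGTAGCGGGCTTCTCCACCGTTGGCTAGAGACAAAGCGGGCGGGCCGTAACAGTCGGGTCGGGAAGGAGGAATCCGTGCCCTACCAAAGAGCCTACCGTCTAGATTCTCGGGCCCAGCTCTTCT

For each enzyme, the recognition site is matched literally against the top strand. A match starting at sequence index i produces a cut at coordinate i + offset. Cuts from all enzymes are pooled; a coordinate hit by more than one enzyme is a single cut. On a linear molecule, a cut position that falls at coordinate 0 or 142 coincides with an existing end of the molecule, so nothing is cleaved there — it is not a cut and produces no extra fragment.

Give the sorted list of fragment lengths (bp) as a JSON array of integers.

Scan for sites:
  HnxV (CGGG, off=1): starts [23, 54, 58, 72, 77, 126] → cuts [24, 55, 59, 73, 78, 127]
  CdoII (CAAAG, off=1): starts [13, 49, 102] → cuts [14, 50, 103]
  QalI (CCGT, off=0): starts [35, 62, 91, 113] → cuts [35, 62, 91, 113]
  VbrI (CTTCTCC, off=7): starts [5, 27] → cuts [12, 34]

Pooled cuts: [12, 14, 24, 34, 35, 50, 55, 59, 62, 73, 78, 91, 103, 113, 127]

Fragments:
  [0,12): 12 bp
  [12,14): 2 bp
  [14,24): 10 bp
  [24,34): 10 bp
  [34,35): 1 bp
  [35,50): 15 bp
  [50,55): 5 bp
  [55,59): 4 bp
  [59,62): 3 bp
  [62,73): 11 bp
  [73,78): 5 bp
  [78,91): 13 bp
  [91,103): 12 bp
  [103,113): 10 bp
  [113,127): 14 bp
  [127,142): 15 bp

[1,2,3,4,5,5,10,10,10,11,12,12,13,14,15,15]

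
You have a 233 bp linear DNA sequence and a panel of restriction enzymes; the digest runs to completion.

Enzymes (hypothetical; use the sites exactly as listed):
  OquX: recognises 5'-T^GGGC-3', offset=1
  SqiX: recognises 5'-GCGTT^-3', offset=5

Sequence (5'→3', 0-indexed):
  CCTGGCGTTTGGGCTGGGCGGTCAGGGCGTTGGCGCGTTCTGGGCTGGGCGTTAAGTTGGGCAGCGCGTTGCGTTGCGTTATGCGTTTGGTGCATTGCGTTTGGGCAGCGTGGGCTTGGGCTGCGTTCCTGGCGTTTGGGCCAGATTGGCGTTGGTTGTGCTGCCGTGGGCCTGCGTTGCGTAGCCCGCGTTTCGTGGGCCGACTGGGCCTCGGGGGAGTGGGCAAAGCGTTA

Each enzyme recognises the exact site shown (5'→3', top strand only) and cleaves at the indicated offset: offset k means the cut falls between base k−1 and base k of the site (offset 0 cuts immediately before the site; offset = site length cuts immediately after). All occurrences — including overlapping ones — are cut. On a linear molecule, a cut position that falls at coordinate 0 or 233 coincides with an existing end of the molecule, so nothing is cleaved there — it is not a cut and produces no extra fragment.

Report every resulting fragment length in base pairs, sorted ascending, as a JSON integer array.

[1,1,1,1,2,4,5,5,5,5,5,6,7,7,8,9,9,9,9,10,11,12,12,14,14,14,15,16,16]

Per-enzyme occurrences:
  OquX TGGGC/1: at [9, 14, 40, 45, 57, 101, 110, 116, 136, 166, 195, 204, 219] ⇒ [10, 15, 41, 46, 58, 102, 111, 117, 137, 167, 196, 205, 220]
  SqiX GCGTT/5: at [4, 26, 34, 48, 65, 70, 75, 82, 96, 122, 131, 148, 173, 187, 227] ⇒ [9, 31, 39, 53, 70, 75, 80, 87, 101, 127, 136, 153, 178, 192, 232]

All cut coordinates (distinct, sorted): [9, 10, 15, 31, 39, 41, 46, 53, 58, 70, 75, 80, 87, 101, 102, 111, 117, 127, 136, 137, 153, 167, 178, 192, 196, 205, 220, 232]

Fragment lengths:
  [0,9): 9 bp
  [9,10): 1 bp
  [10,15): 5 bp
  [15,31): 16 bp
  [31,39): 8 bp
  [39,41): 2 bp
  [41,46): 5 bp
  [46,53): 7 bp
  [53,58): 5 bp
  [58,70): 12 bp
  [70,75): 5 bp
  [75,80): 5 bp
  [80,87): 7 bp
  [87,101): 14 bp
  [101,102): 1 bp
  [102,111): 9 bp
  [111,117): 6 bp
  [117,127): 10 bp
  [127,136): 9 bp
  [136,137): 1 bp
  [137,153): 16 bp
  [153,167): 14 bp
  [167,178): 11 bp
  [178,192): 14 bp
  [192,196): 4 bp
  [196,205): 9 bp
  [205,220): 15 bp
  [220,232): 12 bp
  [232,233): 1 bp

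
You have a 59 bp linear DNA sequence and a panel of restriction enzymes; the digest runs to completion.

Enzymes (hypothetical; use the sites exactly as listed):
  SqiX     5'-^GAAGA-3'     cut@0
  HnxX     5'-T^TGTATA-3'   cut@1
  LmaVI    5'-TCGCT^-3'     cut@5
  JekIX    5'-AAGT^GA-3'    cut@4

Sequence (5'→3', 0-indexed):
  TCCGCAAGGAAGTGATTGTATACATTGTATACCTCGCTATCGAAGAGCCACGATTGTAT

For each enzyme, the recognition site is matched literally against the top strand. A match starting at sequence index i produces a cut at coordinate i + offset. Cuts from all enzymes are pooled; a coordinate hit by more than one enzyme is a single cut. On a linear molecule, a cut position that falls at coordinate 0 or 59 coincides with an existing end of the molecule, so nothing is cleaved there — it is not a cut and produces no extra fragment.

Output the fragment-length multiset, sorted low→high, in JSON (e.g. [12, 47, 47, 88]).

Site scan:
  SqiX (GAAGA, off=0): starts [41] → cuts [41]
  HnxX (TTGTATA, off=1): starts [15, 24] → cuts [16, 25]
  LmaVI (TCGCT, off=5): starts [33] → cuts [38]
  JekIX (AAGTGA, off=4): starts [9] → cuts [13]

All cut coordinates (distinct, sorted): [13, 16, 25, 38, 41]

Fragments:
  [0,13): 13 bp
  [13,16): 3 bp
  [16,25): 9 bp
  [25,38): 13 bp
  [38,41): 3 bp
  [41,59): 18 bp

[3,3,9,13,13,18]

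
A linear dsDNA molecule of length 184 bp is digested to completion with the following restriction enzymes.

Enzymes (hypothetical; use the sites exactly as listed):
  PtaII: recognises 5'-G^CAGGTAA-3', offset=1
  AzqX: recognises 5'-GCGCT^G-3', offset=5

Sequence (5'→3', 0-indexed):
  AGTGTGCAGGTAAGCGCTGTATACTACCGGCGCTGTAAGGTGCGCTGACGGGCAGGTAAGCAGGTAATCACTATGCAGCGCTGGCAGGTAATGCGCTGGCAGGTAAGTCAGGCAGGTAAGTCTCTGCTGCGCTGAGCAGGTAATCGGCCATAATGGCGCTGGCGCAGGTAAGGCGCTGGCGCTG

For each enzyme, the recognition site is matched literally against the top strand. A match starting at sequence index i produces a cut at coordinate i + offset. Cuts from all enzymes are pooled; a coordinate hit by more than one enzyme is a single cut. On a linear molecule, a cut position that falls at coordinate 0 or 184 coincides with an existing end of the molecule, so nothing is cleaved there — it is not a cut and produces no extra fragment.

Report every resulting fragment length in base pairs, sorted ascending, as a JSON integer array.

Per-enzyme occurrences:
  PtaII GCAGGTAA/1: at [5, 51, 59, 83, 98, 111, 135, 163] ⇒ [6, 52, 60, 84, 99, 112, 136, 164]
  AzqX GCGCTG/5: at [13, 29, 41, 77, 92, 128, 155, 172, 178] ⇒ [18, 34, 46, 82, 97, 133, 160, 177, 183]

All cut coordinates (distinct, sorted): [6, 18, 34, 46, 52, 60, 82, 84, 97, 99, 112, 133, 136, 160, 164, 177, 183]

Fragment lengths:
  [0,6): 6 bp
  [6,18): 12 bp
  [18,34): 16 bp
  [34,46): 12 bp
  [46,52): 6 bp
  [52,60): 8 bp
  [60,82): 22 bp
  [82,84): 2 bp
  [84,97): 13 bp
  [97,99): 2 bp
  [99,112): 13 bp
  [112,133): 21 bp
  [133,136): 3 bp
  [136,160): 24 bp
  [160,164): 4 bp
  [164,177): 13 bp
  [177,183): 6 bp
  [183,184): 1 bp

[1,2,2,3,4,6,6,6,8,12,12,13,13,13,16,21,22,24]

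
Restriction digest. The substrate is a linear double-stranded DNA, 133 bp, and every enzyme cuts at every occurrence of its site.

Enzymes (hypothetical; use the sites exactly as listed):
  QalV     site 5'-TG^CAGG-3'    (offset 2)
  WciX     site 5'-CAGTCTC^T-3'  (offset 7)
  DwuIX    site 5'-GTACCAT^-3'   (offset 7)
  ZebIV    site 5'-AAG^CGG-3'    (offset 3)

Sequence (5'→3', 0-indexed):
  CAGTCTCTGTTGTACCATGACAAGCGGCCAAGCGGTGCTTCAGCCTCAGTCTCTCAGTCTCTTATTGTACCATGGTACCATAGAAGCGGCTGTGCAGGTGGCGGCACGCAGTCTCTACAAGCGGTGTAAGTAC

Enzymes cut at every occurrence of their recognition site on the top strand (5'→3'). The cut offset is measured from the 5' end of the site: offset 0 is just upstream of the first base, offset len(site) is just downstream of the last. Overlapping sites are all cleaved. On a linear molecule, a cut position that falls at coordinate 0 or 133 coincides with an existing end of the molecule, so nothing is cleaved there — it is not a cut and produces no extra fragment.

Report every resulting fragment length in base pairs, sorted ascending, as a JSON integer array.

Site scan:
  QalV TGCAGG/2: at [92] ⇒ [94]
  WciX CAGTCTCT/7: at [0, 46, 54, 108] ⇒ [7, 53, 61, 115]
  DwuIX GTACCAT/7: at [11, 66, 74] ⇒ [18, 73, 81]
  ZebIV AAGCGG/3: at [21, 29, 83, 118] ⇒ [24, 32, 86, 121]

All cut coordinates (distinct, sorted): [7, 18, 24, 32, 53, 61, 73, 81, 86, 94, 115, 121]

Fragment lengths:
  [0,7): 7 bp
  [7,18): 11 bp
  [18,24): 6 bp
  [24,32): 8 bp
  [32,53): 21 bp
  [53,61): 8 bp
  [61,73): 12 bp
  [73,81): 8 bp
  [81,86): 5 bp
  [86,94): 8 bp
  [94,115): 21 bp
  [115,121): 6 bp
  [121,133): 12 bp

[5,6,6,7,8,8,8,8,11,12,12,21,21]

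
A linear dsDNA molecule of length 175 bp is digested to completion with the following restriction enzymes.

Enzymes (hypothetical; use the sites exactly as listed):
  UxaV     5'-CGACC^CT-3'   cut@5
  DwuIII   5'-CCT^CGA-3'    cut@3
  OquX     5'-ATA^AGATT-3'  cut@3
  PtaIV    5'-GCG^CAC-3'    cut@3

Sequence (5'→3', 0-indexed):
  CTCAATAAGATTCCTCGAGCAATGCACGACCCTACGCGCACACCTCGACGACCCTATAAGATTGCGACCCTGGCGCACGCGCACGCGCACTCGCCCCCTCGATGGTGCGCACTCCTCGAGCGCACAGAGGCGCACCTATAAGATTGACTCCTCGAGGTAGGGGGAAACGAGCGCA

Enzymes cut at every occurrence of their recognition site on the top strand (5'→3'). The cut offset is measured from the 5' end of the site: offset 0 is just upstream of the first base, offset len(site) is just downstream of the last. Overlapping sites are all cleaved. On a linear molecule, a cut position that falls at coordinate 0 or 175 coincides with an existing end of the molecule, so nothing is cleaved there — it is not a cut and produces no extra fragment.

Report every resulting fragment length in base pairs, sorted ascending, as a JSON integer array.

[5,6,6,6,6,7,7,7,7,8,8,8,10,10,11,12,12,16,23]

Scan for sites:
  UxaV CGACCCT/5: at [26, 48, 64] ⇒ [31, 53, 69]
  DwuIII CCTCGA/3: at [12, 42, 96, 113, 149] ⇒ [15, 45, 99, 116, 152]
  OquX ATAAGATT/3: at [4, 55, 137] ⇒ [7, 58, 140]
  PtaIV GCGCAC/3: at [35, 72, 78, 84, 106, 119, 129] ⇒ [38, 75, 81, 87, 109, 122, 132]

All cut coordinates (distinct, sorted): [7, 15, 31, 38, 45, 53, 58, 69, 75, 81, 87, 99, 109, 116, 122, 132, 140, 152]

Fragments:
  [0,7): 7 bp
  [7,15): 8 bp
  [15,31): 16 bp
  [31,38): 7 bp
  [38,45): 7 bp
  [45,53): 8 bp
  [53,58): 5 bp
  [58,69): 11 bp
  [69,75): 6 bp
  [75,81): 6 bp
  [81,87): 6 bp
  [87,99): 12 bp
  [99,109): 10 bp
  [109,116): 7 bp
  [116,122): 6 bp
  [122,132): 10 bp
  [132,140): 8 bp
  [140,152): 12 bp
  [152,175): 23 bp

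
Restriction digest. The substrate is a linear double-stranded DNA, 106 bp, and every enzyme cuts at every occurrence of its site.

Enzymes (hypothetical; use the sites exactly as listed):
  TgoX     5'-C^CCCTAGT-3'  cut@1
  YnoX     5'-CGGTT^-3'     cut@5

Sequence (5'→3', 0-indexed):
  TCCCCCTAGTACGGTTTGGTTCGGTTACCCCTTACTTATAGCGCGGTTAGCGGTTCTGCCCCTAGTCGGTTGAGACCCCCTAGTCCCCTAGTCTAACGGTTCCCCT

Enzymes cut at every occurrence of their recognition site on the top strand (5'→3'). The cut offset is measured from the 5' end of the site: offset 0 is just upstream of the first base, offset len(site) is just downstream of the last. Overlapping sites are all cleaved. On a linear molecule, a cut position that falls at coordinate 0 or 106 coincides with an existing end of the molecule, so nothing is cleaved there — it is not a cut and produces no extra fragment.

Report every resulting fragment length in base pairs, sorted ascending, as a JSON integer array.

[3,4,5,6,7,8,10,12,13,16,22]

Scan for sites:
  TgoX (CCCCTAGT, off=1): starts [2, 58, 76, 84] → cuts [3, 59, 77, 85]
  YnoX (CGGTT, off=5): starts [11, 21, 43, 50, 66, 96] → cuts [16, 26, 48, 55, 71, 101]

All cut coordinates (distinct, sorted): [3, 16, 26, 48, 55, 59, 71, 77, 85, 101]

Fragment lengths:
  [0,3): 3 bp
  [3,16): 13 bp
  [16,26): 10 bp
  [26,48): 22 bp
  [48,55): 7 bp
  [55,59): 4 bp
  [59,71): 12 bp
  [71,77): 6 bp
  [77,85): 8 bp
  [85,101): 16 bp
  [101,106): 5 bp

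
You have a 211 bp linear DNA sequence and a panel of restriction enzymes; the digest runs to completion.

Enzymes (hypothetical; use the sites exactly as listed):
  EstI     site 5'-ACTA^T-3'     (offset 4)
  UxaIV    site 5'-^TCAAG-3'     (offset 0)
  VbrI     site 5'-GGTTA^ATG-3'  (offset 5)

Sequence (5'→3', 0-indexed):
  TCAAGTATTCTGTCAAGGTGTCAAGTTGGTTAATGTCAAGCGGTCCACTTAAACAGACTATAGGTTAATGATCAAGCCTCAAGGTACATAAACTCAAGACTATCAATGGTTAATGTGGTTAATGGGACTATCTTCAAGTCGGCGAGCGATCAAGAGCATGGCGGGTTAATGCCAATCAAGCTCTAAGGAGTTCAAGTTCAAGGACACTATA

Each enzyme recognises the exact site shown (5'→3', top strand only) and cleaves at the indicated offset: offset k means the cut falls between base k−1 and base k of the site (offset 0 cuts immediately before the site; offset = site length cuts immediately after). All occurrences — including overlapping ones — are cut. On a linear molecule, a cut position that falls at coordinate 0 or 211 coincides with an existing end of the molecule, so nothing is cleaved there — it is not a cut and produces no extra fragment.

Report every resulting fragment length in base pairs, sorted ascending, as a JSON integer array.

[2,3,3,4,6,7,7,7,8,9,9,9,10,12,12,12,15,16,16,19,25]

Site scan:
  EstI ACTAT/4: at [56, 98, 126, 205] ⇒ [60, 102, 130, 209]
  UxaIV TCAAG/0: at [0, 12, 20, 35, 71, 78, 93, 133, 149, 175, 191, 197] ⇒ [12, 20, 35, 71, 78, 93, 133, 149, 175, 191, 197] (position 0 is a terminus of the linear molecule — no cut)
  VbrI GGTTAATG/5: at [27, 62, 107, 116, 163] ⇒ [32, 67, 112, 121, 168]

All cut coordinates (distinct, sorted): [12, 20, 32, 35, 60, 67, 71, 78, 93, 102, 112, 121, 130, 133, 149, 168, 175, 191, 197, 209]

Fragments:
  [0,12): 12 bp
  [12,20): 8 bp
  [20,32): 12 bp
  [32,35): 3 bp
  [35,60): 25 bp
  [60,67): 7 bp
  [67,71): 4 bp
  [71,78): 7 bp
  [78,93): 15 bp
  [93,102): 9 bp
  [102,112): 10 bp
  [112,121): 9 bp
  [121,130): 9 bp
  [130,133): 3 bp
  [133,149): 16 bp
  [149,168): 19 bp
  [168,175): 7 bp
  [175,191): 16 bp
  [191,197): 6 bp
  [197,209): 12 bp
  [209,211): 2 bp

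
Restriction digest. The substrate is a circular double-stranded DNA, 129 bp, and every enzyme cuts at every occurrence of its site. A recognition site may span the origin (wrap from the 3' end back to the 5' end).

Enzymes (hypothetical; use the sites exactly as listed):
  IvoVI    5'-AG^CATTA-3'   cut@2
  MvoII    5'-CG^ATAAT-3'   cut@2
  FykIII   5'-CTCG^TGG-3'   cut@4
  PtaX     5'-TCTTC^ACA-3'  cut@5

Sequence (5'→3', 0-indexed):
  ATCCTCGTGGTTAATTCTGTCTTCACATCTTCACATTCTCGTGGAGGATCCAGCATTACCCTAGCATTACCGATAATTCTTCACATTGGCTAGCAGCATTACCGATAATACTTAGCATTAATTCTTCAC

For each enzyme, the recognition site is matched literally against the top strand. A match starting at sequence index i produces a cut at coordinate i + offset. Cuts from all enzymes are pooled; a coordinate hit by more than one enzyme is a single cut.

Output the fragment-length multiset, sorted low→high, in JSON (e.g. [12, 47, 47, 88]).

Site scan:
  IvoVI (AGCATTA, off=2): starts [51, 62, 94, 113] → cuts [53, 64, 96, 115]
  MvoII (CGATAAT, off=2): starts [70, 102] → cuts [72, 104]
  FykIII (CTCGTGG, off=4): starts [3, 37] → cuts [7, 41]
  PtaX (TCTTCACA, off=5): starts [19, 27, 77, 122] → cuts [24, 32, 82, 127]

All cut coordinates (distinct, sorted): [7, 24, 32, 41, 53, 64, 72, 82, 96, 104, 115, 127]

Fragment lengths:
  7→24: 17 bp
  24→32: 8 bp
  32→41: 9 bp
  41→53: 12 bp
  53→64: 11 bp
  64→72: 8 bp
  72→82: 10 bp
  82→96: 14 bp
  96→104: 8 bp
  104→115: 11 bp
  115→127: 12 bp
  127→7 (wrap): 129-127+7 = 9 bp

[8,8,8,9,9,10,11,11,12,12,14,17]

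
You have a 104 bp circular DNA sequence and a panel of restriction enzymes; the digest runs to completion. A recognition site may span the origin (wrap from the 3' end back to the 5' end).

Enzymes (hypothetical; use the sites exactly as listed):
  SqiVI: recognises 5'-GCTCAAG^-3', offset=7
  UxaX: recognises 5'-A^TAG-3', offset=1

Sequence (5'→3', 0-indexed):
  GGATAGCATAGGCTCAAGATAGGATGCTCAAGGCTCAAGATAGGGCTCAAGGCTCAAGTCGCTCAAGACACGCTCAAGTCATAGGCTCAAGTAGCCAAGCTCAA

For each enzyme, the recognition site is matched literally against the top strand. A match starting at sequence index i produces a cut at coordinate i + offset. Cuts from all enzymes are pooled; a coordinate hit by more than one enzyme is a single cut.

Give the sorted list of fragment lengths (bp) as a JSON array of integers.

[1,1,2,3,5,7,7,9,10,10,11,11,13,14]

Site scan:
  SqiVI GCTCAAG/7: at [11, 25, 32, 44, 51, 60, 71, 84, 98] ⇒ [1, 18, 32, 39, 51, 58, 67, 78, 91]
  UxaX ATAG/1: at [2, 7, 18, 39, 80] ⇒ [3, 8, 19, 40, 81]

All cut coordinates (distinct, sorted): [1, 3, 8, 18, 19, 32, 39, 40, 51, 58, 67, 78, 81, 91]

Fragments:
  1→3: 2 bp
  3→8: 5 bp
  8→18: 10 bp
  18→19: 1 bp
  19→32: 13 bp
  32→39: 7 bp
  39→40: 1 bp
  40→51: 11 bp
  51→58: 7 bp
  58→67: 9 bp
  67→78: 11 bp
  78→81: 3 bp
  81→91: 10 bp
  91→1 (wrap): 104-91+1 = 14 bp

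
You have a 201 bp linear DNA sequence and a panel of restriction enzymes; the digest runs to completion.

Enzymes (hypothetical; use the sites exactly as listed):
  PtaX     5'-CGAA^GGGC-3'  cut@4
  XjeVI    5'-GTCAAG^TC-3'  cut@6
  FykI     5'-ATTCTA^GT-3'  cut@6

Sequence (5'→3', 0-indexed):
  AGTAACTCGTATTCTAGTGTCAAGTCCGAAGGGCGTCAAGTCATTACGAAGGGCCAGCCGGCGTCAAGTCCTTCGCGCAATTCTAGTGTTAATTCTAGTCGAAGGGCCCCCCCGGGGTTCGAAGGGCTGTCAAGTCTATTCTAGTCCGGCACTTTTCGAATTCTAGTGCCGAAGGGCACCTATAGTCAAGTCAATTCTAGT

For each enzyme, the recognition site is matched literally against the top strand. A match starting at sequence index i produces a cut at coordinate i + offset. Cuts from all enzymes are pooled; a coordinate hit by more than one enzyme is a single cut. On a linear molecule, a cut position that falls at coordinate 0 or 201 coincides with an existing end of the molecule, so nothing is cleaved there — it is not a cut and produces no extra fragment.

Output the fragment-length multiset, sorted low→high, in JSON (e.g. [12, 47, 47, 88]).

[2,6,6,8,8,9,9,10,10,11,12,16,17,17,18,20,22]

Scan for sites:
  PtaX (CGAAGGGC, off=4): starts [26, 46, 99, 119, 169] → cuts [30, 50, 103, 123, 173]
  XjeVI (GTCAAGTC, off=6): starts [18, 34, 62, 128, 184] → cuts [24, 40, 68, 134, 190]
  FykI (ATTCTAGT, off=6): starts [10, 79, 91, 137, 159, 193] → cuts [16, 85, 97, 143, 165, 199]

All cut coordinates (distinct, sorted): [16, 24, 30, 40, 50, 68, 85, 97, 103, 123, 134, 143, 165, 173, 190, 199]

Fragment lengths:
  [0,16): 16 bp
  [16,24): 8 bp
  [24,30): 6 bp
  [30,40): 10 bp
  [40,50): 10 bp
  [50,68): 18 bp
  [68,85): 17 bp
  [85,97): 12 bp
  [97,103): 6 bp
  [103,123): 20 bp
  [123,134): 11 bp
  [134,143): 9 bp
  [143,165): 22 bp
  [165,173): 8 bp
  [173,190): 17 bp
  [190,199): 9 bp
  [199,201): 2 bp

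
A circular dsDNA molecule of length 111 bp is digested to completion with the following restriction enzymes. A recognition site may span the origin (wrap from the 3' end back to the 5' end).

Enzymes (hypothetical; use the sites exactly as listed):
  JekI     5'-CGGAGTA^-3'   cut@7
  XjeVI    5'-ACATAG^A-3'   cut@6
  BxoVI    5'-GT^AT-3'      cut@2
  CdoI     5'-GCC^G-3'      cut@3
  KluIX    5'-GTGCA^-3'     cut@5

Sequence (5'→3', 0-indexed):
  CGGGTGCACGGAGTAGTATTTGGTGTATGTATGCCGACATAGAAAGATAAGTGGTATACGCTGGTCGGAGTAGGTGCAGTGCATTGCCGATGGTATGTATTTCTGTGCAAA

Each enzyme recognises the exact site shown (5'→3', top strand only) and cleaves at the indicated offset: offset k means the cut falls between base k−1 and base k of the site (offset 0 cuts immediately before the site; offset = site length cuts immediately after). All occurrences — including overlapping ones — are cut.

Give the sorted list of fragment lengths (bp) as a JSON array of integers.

[2,4,4,5,5,5,6,6,7,7,9,10,11,13,17]

Scan for sites:
  JekI (CGGAGTA, off=7): starts [8, 65] → cuts [15, 72]
  XjeVI (ACATAGA, off=6): starts [36] → cuts [42]
  BxoVI (GTAT, off=2): starts [15, 24, 28, 53, 92, 96] → cuts [17, 26, 30, 55, 94, 98]
  CdoI (GCCG, off=3): starts [32, 85] → cuts [35, 88]
  KluIX (GTGCA, off=5): starts [3, 73, 78, 104] → cuts [8, 78, 83, 109]

All cut coordinates (distinct, sorted): [8, 15, 17, 26, 30, 35, 42, 55, 72, 78, 83, 88, 94, 98, 109]

Fragments:
  8→15: 7 bp
  15→17: 2 bp
  17→26: 9 bp
  26→30: 4 bp
  30→35: 5 bp
  35→42: 7 bp
  42→55: 13 bp
  55→72: 17 bp
  72→78: 6 bp
  78→83: 5 bp
  83→88: 5 bp
  88→94: 6 bp
  94→98: 4 bp
  98→109: 11 bp
  109→8 (wrap): 111-109+8 = 10 bp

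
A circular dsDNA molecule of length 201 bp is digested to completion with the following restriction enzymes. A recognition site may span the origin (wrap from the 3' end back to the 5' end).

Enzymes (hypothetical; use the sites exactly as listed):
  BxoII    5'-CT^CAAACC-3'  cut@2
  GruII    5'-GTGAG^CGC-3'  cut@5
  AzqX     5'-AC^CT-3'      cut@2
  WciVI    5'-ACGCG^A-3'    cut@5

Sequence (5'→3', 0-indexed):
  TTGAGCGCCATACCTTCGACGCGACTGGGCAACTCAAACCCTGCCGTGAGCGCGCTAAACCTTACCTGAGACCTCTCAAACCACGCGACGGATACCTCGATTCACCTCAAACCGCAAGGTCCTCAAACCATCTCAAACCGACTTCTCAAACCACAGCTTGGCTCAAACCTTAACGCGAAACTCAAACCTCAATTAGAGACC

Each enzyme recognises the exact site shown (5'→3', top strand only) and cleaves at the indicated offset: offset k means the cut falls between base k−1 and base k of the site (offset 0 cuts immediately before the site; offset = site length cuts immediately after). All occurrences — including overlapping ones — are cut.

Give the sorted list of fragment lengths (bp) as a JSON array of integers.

[2,4,5,5,5,5,7,8,9,10,10,10,10,11,11,13,13,14,16,16,17]

Per-enzyme occurrences:
  BxoII CTCAAACC/2: at [32, 74, 105, 121, 131, 144, 161, 180] ⇒ [34, 76, 107, 123, 133, 146, 163, 182]
  GruII GTGAGCGC/5: at [45] ⇒ [50]
  AzqX ACCT/2: at [11, 58, 63, 70, 93, 103, 166, 185, 198] ⇒ [13, 60, 65, 72, 95, 105, 168, 187, 200]
  WciVI ACGCGA/5: at [18, 82, 172] ⇒ [23, 87, 177]

All cut coordinates (distinct, sorted): [13, 23, 34, 50, 60, 65, 72, 76, 87, 95, 105, 107, 123, 133, 146, 163, 168, 177, 182, 187, 200]

Fragments:
  13→23: 10 bp
  23→34: 11 bp
  34→50: 16 bp
  50→60: 10 bp
  60→65: 5 bp
  65→72: 7 bp
  72→76: 4 bp
  76→87: 11 bp
  87→95: 8 bp
  95→105: 10 bp
  105→107: 2 bp
  107→123: 16 bp
  123→133: 10 bp
  133→146: 13 bp
  146→163: 17 bp
  163→168: 5 bp
  168→177: 9 bp
  177→182: 5 bp
  182→187: 5 bp
  187→200: 13 bp
  200→13 (wrap): 201-200+13 = 14 bp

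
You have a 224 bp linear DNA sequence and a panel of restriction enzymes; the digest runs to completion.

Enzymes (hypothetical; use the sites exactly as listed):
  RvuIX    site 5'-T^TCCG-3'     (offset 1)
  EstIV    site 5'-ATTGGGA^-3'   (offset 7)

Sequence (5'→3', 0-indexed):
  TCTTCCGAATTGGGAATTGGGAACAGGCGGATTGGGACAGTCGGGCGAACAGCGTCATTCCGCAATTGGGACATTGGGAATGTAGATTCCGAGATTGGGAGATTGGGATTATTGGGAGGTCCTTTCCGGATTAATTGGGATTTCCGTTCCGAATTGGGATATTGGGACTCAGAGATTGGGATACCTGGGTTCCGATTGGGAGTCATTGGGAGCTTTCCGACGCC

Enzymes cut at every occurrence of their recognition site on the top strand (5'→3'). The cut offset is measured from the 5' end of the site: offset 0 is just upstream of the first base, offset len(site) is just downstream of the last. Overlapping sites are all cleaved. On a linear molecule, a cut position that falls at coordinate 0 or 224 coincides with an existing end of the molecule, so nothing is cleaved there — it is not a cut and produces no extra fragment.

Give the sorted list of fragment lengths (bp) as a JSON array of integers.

[2,3,4,5,7,7,8,8,8,8,9,9,9,10,11,12,12,13,13,14,15,16,21]

Site scan:
  RvuIX TTCCG/1: at [2, 57, 86, 123, 141, 146, 189, 214] ⇒ [3, 58, 87, 124, 142, 147, 190, 215]
  EstIV ATTGGGA/7: at [8, 15, 30, 64, 72, 93, 101, 110, 133, 152, 160, 174, 194, 204] ⇒ [15, 22, 37, 71, 79, 100, 108, 117, 140, 159, 167, 181, 201, 211]

Pooled cuts: [3, 15, 22, 37, 58, 71, 79, 87, 100, 108, 117, 124, 140, 142, 147, 159, 167, 181, 190, 201, 211, 215]

Fragment lengths:
  [0,3): 3 bp
  [3,15): 12 bp
  [15,22): 7 bp
  [22,37): 15 bp
  [37,58): 21 bp
  [58,71): 13 bp
  [71,79): 8 bp
  [79,87): 8 bp
  [87,100): 13 bp
  [100,108): 8 bp
  [108,117): 9 bp
  [117,124): 7 bp
  [124,140): 16 bp
  [140,142): 2 bp
  [142,147): 5 bp
  [147,159): 12 bp
  [159,167): 8 bp
  [167,181): 14 bp
  [181,190): 9 bp
  [190,201): 11 bp
  [201,211): 10 bp
  [211,215): 4 bp
  [215,224): 9 bp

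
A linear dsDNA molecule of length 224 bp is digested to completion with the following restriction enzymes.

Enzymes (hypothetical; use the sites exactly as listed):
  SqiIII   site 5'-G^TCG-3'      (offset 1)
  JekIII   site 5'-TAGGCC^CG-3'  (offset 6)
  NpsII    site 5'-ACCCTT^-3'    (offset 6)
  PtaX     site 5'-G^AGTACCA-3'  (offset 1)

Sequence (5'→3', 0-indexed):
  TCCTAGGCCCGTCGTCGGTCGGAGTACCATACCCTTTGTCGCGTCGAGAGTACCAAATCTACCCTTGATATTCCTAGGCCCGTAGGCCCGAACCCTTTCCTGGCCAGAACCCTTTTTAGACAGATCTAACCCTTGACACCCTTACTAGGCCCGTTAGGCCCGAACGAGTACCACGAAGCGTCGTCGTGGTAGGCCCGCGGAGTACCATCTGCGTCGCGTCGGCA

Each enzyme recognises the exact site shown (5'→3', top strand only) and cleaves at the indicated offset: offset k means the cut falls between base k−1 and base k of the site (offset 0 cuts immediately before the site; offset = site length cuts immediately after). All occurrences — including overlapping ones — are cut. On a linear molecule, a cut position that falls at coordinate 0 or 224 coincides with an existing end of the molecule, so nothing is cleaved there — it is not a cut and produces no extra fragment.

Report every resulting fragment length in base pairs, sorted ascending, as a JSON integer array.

Scan for sites:
  SqiIII GTCG/1: at [10, 13, 17, 37, 42, 179, 182, 212, 217] ⇒ [11, 14, 18, 38, 43, 180, 183, 213, 218]
  JekIII TAGGCCCG/6: at [3, 74, 82, 145, 154, 189] ⇒ [9, 80, 88, 151, 160, 195]
  NpsII ACCCTT/6: at [30, 60, 91, 108, 128, 137] ⇒ [36, 66, 97, 114, 134, 143]
  PtaX GAGTACCA/1: at [21, 47, 165, 199] ⇒ [22, 48, 166, 200]

All cut coordinates (distinct, sorted): [9, 11, 14, 18, 22, 36, 38, 43, 48, 66, 80, 88, 97, 114, 134, 143, 151, 160, 166, 180, 183, 195, 200, 213, 218]

Fragment lengths:
  [0,9): 9 bp
  [9,11): 2 bp
  [11,14): 3 bp
  [14,18): 4 bp
  [18,22): 4 bp
  [22,36): 14 bp
  [36,38): 2 bp
  [38,43): 5 bp
  [43,48): 5 bp
  [48,66): 18 bp
  [66,80): 14 bp
  [80,88): 8 bp
  [88,97): 9 bp
  [97,114): 17 bp
  [114,134): 20 bp
  [134,143): 9 bp
  [143,151): 8 bp
  [151,160): 9 bp
  [160,166): 6 bp
  [166,180): 14 bp
  [180,183): 3 bp
  [183,195): 12 bp
  [195,200): 5 bp
  [200,213): 13 bp
  [213,218): 5 bp
  [218,224): 6 bp

[2,2,3,3,4,4,5,5,5,5,6,6,8,8,9,9,9,9,12,13,14,14,14,17,18,20]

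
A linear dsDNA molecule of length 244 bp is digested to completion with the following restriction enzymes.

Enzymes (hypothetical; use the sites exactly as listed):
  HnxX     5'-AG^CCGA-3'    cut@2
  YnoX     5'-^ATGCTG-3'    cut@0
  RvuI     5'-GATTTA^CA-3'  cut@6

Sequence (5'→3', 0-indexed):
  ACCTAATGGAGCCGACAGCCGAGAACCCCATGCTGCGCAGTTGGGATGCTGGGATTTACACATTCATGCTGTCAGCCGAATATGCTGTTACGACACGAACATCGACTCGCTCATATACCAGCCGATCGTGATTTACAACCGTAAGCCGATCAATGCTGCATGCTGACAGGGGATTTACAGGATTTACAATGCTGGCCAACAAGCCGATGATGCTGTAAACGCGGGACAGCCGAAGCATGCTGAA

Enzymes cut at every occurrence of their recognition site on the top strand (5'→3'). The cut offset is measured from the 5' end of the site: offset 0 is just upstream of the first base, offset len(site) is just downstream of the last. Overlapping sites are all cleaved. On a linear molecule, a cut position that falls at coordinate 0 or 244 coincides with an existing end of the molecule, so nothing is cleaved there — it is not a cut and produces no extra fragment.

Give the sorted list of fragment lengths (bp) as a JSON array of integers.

[2,6,6,7,7,7,7,7,8,9,10,10,11,11,13,14,15,16,18,20,40]

Site scan:
  HnxX AGCCGA/2: at [9, 16, 73, 119, 143, 201, 227] ⇒ [11, 18, 75, 121, 145, 203, 229]
  YnoX ATGCTG/0: at [29, 45, 65, 81, 152, 159, 188, 209, 236] ⇒ [29, 45, 65, 81, 152, 159, 188, 209, 236]
  RvuI GATTTACA/6: at [52, 129, 171, 180] ⇒ [58, 135, 177, 186]

Pooled cuts: [11, 18, 29, 45, 58, 65, 75, 81, 121, 135, 145, 152, 159, 177, 186, 188, 203, 209, 229, 236]

Fragment lengths:
  [0,11): 11 bp
  [11,18): 7 bp
  [18,29): 11 bp
  [29,45): 16 bp
  [45,58): 13 bp
  [58,65): 7 bp
  [65,75): 10 bp
  [75,81): 6 bp
  [81,121): 40 bp
  [121,135): 14 bp
  [135,145): 10 bp
  [145,152): 7 bp
  [152,159): 7 bp
  [159,177): 18 bp
  [177,186): 9 bp
  [186,188): 2 bp
  [188,203): 15 bp
  [203,209): 6 bp
  [209,229): 20 bp
  [229,236): 7 bp
  [236,244): 8 bp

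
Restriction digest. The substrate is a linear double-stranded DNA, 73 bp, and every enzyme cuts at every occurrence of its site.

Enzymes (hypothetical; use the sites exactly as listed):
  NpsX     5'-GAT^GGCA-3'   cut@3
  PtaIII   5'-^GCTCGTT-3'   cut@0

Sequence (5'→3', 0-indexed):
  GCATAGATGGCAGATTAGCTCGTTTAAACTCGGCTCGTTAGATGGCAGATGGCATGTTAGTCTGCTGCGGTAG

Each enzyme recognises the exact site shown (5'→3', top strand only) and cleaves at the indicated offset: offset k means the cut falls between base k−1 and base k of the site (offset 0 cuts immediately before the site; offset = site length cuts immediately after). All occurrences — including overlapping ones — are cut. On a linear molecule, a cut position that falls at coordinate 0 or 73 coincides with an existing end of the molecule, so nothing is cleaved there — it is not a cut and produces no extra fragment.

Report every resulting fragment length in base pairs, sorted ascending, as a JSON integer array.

Scan for sites:
  NpsX (GATGGCA, off=3): starts [5, 40, 47] → cuts [8, 43, 50]
  PtaIII (GCTCGTT, off=0): starts [17, 32] → cuts [17, 32]

Pooled cuts: [8, 17, 32, 43, 50]

Fragment lengths:
  [0,8): 8 bp
  [8,17): 9 bp
  [17,32): 15 bp
  [32,43): 11 bp
  [43,50): 7 bp
  [50,73): 23 bp

[7,8,9,11,15,23]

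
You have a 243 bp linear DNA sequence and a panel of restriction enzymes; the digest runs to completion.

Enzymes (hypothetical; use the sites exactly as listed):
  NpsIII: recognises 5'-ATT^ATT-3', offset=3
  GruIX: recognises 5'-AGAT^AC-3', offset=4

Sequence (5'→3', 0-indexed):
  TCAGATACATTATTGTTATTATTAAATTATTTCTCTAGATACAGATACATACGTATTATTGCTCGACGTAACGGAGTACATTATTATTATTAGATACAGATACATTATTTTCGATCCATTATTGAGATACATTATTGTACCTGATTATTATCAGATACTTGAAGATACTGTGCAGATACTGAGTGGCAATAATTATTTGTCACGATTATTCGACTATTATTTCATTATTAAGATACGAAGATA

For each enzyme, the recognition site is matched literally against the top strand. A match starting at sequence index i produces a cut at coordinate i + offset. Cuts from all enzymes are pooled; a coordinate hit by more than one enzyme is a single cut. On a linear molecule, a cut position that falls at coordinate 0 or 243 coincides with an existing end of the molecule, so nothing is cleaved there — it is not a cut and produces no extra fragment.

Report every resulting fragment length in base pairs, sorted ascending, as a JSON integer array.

[3,3,5,5,5,6,6,6,7,8,8,8,8,9,9,10,10,11,11,11,12,13,13,14,17,25]

Per-enzyme occurrences:
  NpsIII ATTATT/3: at [8, 17, 25, 54, 79, 82, 85, 103, 117, 130, 143, 191, 204, 215, 223] ⇒ [11, 20, 28, 57, 82, 85, 88, 106, 120, 133, 146, 194, 207, 218, 226]
  GruIX AGATAC/4: at [2, 36, 42, 91, 97, 124, 152, 162, 173, 230] ⇒ [6, 40, 46, 95, 101, 128, 156, 166, 177, 234]

All cut coordinates (distinct, sorted): [6, 11, 20, 28, 40, 46, 57, 82, 85, 88, 95, 101, 106, 120, 128, 133, 146, 156, 166, 177, 194, 207, 218, 226, 234]

Fragments:
  [0,6): 6 bp
  [6,11): 5 bp
  [11,20): 9 bp
  [20,28): 8 bp
  [28,40): 12 bp
  [40,46): 6 bp
  [46,57): 11 bp
  [57,82): 25 bp
  [82,85): 3 bp
  [85,88): 3 bp
  [88,95): 7 bp
  [95,101): 6 bp
  [101,106): 5 bp
  [106,120): 14 bp
  [120,128): 8 bp
  [128,133): 5 bp
  [133,146): 13 bp
  [146,156): 10 bp
  [156,166): 10 bp
  [166,177): 11 bp
  [177,194): 17 bp
  [194,207): 13 bp
  [207,218): 11 bp
  [218,226): 8 bp
  [226,234): 8 bp
  [234,243): 9 bp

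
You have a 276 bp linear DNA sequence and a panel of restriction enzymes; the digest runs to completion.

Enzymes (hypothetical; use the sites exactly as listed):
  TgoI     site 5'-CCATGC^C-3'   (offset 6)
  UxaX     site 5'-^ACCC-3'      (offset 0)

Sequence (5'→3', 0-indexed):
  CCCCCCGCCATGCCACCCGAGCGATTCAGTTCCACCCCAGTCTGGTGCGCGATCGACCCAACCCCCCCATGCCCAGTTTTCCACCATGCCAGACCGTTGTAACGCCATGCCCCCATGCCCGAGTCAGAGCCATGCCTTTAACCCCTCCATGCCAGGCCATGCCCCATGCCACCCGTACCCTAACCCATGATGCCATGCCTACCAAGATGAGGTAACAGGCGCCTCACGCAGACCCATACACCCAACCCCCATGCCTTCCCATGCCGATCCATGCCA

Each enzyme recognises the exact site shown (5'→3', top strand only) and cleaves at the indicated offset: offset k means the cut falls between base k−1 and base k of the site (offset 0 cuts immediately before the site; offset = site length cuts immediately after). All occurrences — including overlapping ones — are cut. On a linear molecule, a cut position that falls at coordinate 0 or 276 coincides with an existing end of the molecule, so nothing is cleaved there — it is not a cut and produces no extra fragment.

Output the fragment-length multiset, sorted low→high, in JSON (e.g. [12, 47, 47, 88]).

[1,1,2,5,5,5,6,6,7,8,8,10,10,10,10,12,12,13,16,17,17,19,21,22,33]

Scan for sites:
  TgoI (CCATGCC, off=6): starts [7, 66, 83, 104, 112, 129, 146, 156, 163, 192, 248, 258, 268] → cuts [13, 72, 89, 110, 118, 135, 152, 162, 169, 198, 254, 264, 274]
  UxaX (ACCC, off=0): starts [14, 33, 55, 60, 140, 170, 176, 182, 231, 239, 244] → cuts [14, 33, 55, 60, 140, 170, 176, 182, 231, 239, 244]

All cut coordinates (distinct, sorted): [13, 14, 33, 55, 60, 72, 89, 110, 118, 135, 140, 152, 162, 169, 170, 176, 182, 198, 231, 239, 244, 254, 264, 274]

Fragment lengths:
  [0,13): 13 bp
  [13,14): 1 bp
  [14,33): 19 bp
  [33,55): 22 bp
  [55,60): 5 bp
  [60,72): 12 bp
  [72,89): 17 bp
  [89,110): 21 bp
  [110,118): 8 bp
  [118,135): 17 bp
  [135,140): 5 bp
  [140,152): 12 bp
  [152,162): 10 bp
  [162,169): 7 bp
  [169,170): 1 bp
  [170,176): 6 bp
  [176,182): 6 bp
  [182,198): 16 bp
  [198,231): 33 bp
  [231,239): 8 bp
  [239,244): 5 bp
  [244,254): 10 bp
  [254,264): 10 bp
  [264,274): 10 bp
  [274,276): 2 bp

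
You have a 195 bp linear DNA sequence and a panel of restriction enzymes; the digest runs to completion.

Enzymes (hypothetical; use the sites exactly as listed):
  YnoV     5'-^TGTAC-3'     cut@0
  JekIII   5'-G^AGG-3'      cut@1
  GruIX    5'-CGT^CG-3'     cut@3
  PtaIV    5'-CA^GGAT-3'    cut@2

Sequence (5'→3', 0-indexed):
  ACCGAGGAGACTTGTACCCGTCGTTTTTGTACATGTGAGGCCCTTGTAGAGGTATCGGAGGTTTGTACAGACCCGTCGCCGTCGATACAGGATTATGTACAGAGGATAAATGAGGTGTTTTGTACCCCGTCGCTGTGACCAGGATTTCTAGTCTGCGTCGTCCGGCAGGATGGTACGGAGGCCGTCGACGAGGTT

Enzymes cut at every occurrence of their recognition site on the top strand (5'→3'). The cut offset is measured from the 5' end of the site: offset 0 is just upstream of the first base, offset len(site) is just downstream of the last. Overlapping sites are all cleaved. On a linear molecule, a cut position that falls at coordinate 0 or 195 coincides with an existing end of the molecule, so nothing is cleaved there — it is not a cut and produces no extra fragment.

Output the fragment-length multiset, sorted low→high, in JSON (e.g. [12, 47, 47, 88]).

[4,5,5,5,6,6,6,7,7,7,8,8,9,9,9,10,10,10,11,11,12,13,17]

Site scan:
  YnoV TGTAC/0: at [12, 27, 63, 95, 120] ⇒ [12, 27, 63, 95, 120]
  JekIII GAGG/1: at [3, 36, 48, 57, 101, 111, 177, 189] ⇒ [4, 37, 49, 58, 102, 112, 178, 190]
  GruIX CGTCG/3: at [18, 73, 79, 127, 155, 182] ⇒ [21, 76, 82, 130, 158, 185]
  PtaIV CAGGAT/2: at [87, 139, 165] ⇒ [89, 141, 167]

Pooled cuts: [4, 12, 21, 27, 37, 49, 58, 63, 76, 82, 89, 95, 102, 112, 120, 130, 141, 158, 167, 178, 185, 190]

Fragments:
  [0,4): 4 bp
  [4,12): 8 bp
  [12,21): 9 bp
  [21,27): 6 bp
  [27,37): 10 bp
  [37,49): 12 bp
  [49,58): 9 bp
  [58,63): 5 bp
  [63,76): 13 bp
  [76,82): 6 bp
  [82,89): 7 bp
  [89,95): 6 bp
  [95,102): 7 bp
  [102,112): 10 bp
  [112,120): 8 bp
  [120,130): 10 bp
  [130,141): 11 bp
  [141,158): 17 bp
  [158,167): 9 bp
  [167,178): 11 bp
  [178,185): 7 bp
  [185,190): 5 bp
  [190,195): 5 bp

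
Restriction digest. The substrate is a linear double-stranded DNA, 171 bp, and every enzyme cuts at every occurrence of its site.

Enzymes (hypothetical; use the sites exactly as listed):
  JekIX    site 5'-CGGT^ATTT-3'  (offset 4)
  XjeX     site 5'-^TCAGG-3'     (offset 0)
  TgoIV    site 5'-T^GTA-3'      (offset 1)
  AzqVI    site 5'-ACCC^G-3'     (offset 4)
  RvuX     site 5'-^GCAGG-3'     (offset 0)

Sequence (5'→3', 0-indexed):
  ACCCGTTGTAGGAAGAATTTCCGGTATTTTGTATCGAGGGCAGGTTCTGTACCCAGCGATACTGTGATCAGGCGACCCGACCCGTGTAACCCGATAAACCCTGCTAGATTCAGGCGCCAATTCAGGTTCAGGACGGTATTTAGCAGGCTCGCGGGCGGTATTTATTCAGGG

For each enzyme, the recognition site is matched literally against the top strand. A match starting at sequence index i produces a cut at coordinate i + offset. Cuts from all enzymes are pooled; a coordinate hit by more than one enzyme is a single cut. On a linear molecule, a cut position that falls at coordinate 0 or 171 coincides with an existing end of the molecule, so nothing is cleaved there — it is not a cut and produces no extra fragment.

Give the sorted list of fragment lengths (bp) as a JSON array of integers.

[2,3,4,5,5,5,6,6,6,7,9,9,10,11,12,17,17,18,19]

Site scan:
  JekIX CGGTATTT/4: at [21, 133, 155] ⇒ [25, 137, 159]
  XjeX TCAGG/0: at [67, 109, 121, 127, 165] ⇒ [67, 109, 121, 127, 165]
  TgoIV TGTA/1: at [6, 29, 47, 84] ⇒ [7, 30, 48, 85]
  AzqVI ACCCG/4: at [0, 74, 79, 88] ⇒ [4, 78, 83, 92]
  RvuX GCAGG/0: at [39, 142] ⇒ [39, 142]

All cut coordinates (distinct, sorted): [4, 7, 25, 30, 39, 48, 67, 78, 83, 85, 92, 109, 121, 127, 137, 142, 159, 165]

Fragment lengths:
  [0,4): 4 bp
  [4,7): 3 bp
  [7,25): 18 bp
  [25,30): 5 bp
  [30,39): 9 bp
  [39,48): 9 bp
  [48,67): 19 bp
  [67,78): 11 bp
  [78,83): 5 bp
  [83,85): 2 bp
  [85,92): 7 bp
  [92,109): 17 bp
  [109,121): 12 bp
  [121,127): 6 bp
  [127,137): 10 bp
  [137,142): 5 bp
  [142,159): 17 bp
  [159,165): 6 bp
  [165,171): 6 bp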